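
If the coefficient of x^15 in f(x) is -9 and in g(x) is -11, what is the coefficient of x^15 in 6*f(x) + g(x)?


Scalar multiplication scales coefficients: 6 * -9 = -54.
Then add the g coefficient: -54 + -11
= -65

-65


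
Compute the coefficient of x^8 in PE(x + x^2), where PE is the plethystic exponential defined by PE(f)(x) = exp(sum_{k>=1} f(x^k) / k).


With f(x) = x + x^2, the exponent is sum_{k>=1} (x^k + x^(2k)) / k = -ln(1 - x) - ln(1 - x^2). Exponentiating:
PE(x + x^2) = 1 / ((1 - x)(1 - x^2)).
This is the generating function for partitions of n into parts of size 1 or 2. The number of 2's can be any j in 0..4, and the rest are 1's, so
[x^8] = floor(8/2) + 1 = 5.

5


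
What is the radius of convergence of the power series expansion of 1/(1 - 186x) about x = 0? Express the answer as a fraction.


Expanding 1/(1 - 186x) = sum_{k>=0} 186^k x^k, the series converges when |186x| < 1, i.e., |x| < 1/186.
So the radius of convergence is 1/186 = 1/186.

1/186


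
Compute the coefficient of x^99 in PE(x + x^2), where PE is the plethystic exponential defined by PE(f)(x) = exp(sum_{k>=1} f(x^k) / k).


With f(x) = x + x^2, the exponent is sum_{k>=1} (x^k + x^(2k)) / k = -ln(1 - x) - ln(1 - x^2). Exponentiating:
PE(x + x^2) = 1 / ((1 - x)(1 - x^2)).
This is the generating function for partitions of n into parts of size 1 or 2. The number of 2's can be any j in 0..49, and the rest are 1's, so
[x^99] = floor(99/2) + 1 = 50.

50


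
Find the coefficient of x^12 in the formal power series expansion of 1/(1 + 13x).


Write 1/(1 + c x) = 1/(1 - (-c) x) and apply the geometric-series identity
1/(1 - y) = sum_{k>=0} y^k to get 1/(1 + c x) = sum_{k>=0} (-c)^k x^k.
So the coefficient of x^k is (-c)^k = (-1)^k * c^k.
Here c = 13 and k = 12:
(-13)^12 = 1 * 23298085122481 = 23298085122481

23298085122481


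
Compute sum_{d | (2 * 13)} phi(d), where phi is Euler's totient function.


First, 2 * 13 = 26. One classical identity is sum_{d | n} phi(d) = n (each k in [1, n] has a unique gcd with n, and among the k's with gcd(k, n) = n/d there are phi(d) of them). So the sum equals 26. We also verify directly:
Divisors of 26: 1, 2, 13, 26.
phi values: 1, 1, 12, 12.
Sum = 26.

26


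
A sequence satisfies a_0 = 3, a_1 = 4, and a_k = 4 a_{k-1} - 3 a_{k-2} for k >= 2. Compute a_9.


The characteristic equation is t^2 - 4 t + 3 = 0, with roots r_1 = 3 and r_2 = 1 (so c_1 = r_1 + r_2, c_2 = -r_1 r_2 as required).
One can use the closed form a_n = A r_1^n + B r_2^n, but direct iteration is more reliable:
a_0 = 3, a_1 = 4, a_2 = 7, a_3 = 16, a_4 = 43, a_5 = 124, a_6 = 367, a_7 = 1096, a_8 = 3283, a_9 = 9844.
So a_9 = 9844.

9844


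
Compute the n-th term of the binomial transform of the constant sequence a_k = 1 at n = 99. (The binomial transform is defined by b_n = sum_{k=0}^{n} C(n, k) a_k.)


With a_k = 1 for all k, b_n = sum_{k=0}^{n} C(n, k) = 2^n by the binomial theorem.
For n = 99: 2^99 = 633825300114114700748351602688.

633825300114114700748351602688


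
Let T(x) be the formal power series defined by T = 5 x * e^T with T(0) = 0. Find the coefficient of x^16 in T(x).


Apply the Lagrange inversion formula: if T = 5 x * phi(T) with phi(t) = e^t, then
[x^n] T = 5^n * (1/n) [t^(n-1)] phi(t)^n = 5^n * (1/n) [t^(n-1)] e^(n t) = 5^n * (1/n) * n^(n-1) / (n-1)! = 5^n * n^(n-1) / n!.
When c = 1 this is the Cayley count of rooted labeled trees on n vertices, divided by n!.
For n = 16: 5^16 * 16^15 / 16! = 152587890625 * 1152921504606846976/20922789888000 = 42949672960000000000000/5108103.

42949672960000000000000/5108103


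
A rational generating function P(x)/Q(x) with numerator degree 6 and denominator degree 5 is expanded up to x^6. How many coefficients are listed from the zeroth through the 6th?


Expanding up to x^6 gives the coefficients for x^0, x^1, ..., x^6.
That is 6 + 1 = 7 coefficients in total.

7


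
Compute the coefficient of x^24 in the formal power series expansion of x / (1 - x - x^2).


Let f(x) = sum_{k>=0} a_k x^k. Multiplying f(x) * (1 - x - x^2) = x and matching coefficients gives a_0 = 0, a_1 = 1, and a_k = a_{k-1} + a_{k-2} for k >= 2. These are the Fibonacci numbers F_k.
Iterating from F_0 = 0, F_1 = 1:
F_0=0, F_1=1, F_2=1, F_3=2, F_4=3, F_5=5, F_6=8, F_7=13, F_8=21, F_9=34, ...
F_24 = 46368.

46368


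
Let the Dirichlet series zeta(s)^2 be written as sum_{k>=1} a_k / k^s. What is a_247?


The Dirichlet convolution of the constant function 1 with itself gives (1 * 1)(k) = sum_{d | k} 1 = d(k), the number of positive divisors of k.
Since zeta(s) = sum_{k>=1} 1/k^s, we have zeta(s)^2 = sum_{k>=1} d(k)/k^s, so a_k = d(k).
For k = 247: the divisors are 1, 13, 19, 247.
Count = 4.

4


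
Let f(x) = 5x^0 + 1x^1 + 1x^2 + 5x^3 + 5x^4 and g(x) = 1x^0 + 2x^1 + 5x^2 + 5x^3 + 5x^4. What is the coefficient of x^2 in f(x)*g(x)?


Cauchy product at x^2:
5*5 + 1*2 + 1*1
= 28

28


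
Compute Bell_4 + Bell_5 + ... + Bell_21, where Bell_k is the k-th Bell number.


Recall Bell_k counts set partitions of a k-set (with Bell_0 = 1 by convention).
Bell_4 through Bell_21: 15, 52, 203, 877, 4140, 21147, 115975, 678570, 4213597, 27644437, 190899322, 1382958545, 10480142147, 82864869804, 682076806159, 5832742205057, 51724158235372, 474869816156751
Sum = 15 + 52 + 203 + 877 + 4140 + 21147 + 115975 + 678570 + 4213597 + 27644437 + 190899322 + 1382958545 + 10480142147 + 82864869804 + 682076806159 + 5832742205057 + 51724158235372 + 474869816156751 = 533203744952170.

533203744952170


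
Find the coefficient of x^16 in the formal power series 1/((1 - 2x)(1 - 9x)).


By partial fractions or Cauchy convolution:
The coefficient equals sum_{k=0}^{16} 2^k * 9^(16-k).
= 2382454528505071

2382454528505071


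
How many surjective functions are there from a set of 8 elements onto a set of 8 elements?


By inclusion-exclusion on which target elements are missed, the number of surjections from an n-set onto a k-set is
surj(n, k) = sum_{j=0}^{k} (-1)^j C(k, j) (k - j)^n.
Equivalently surj(n, k) = k! * S(n, k), where S(n, k) is the Stirling number of the second kind.
For n = 8, k = 8:
S(8, 8) = 1, so
surj = 8! * 1 = 40320 * 1 = 40320.

40320


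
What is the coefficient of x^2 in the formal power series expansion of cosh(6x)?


The Maclaurin series is cosh(t) = sum_{m>=0} t^(2m) / (2m)!, so substituting t = 6x, only even powers of x are nonzero, with coefficient of x^(2m) equal to 6^(2m) / (2m)!.
For x^2 the coefficient is 6^2/2! = 36/2 = 18.

18


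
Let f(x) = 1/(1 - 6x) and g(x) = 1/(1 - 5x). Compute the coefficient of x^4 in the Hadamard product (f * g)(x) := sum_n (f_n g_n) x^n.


f has coefficients f_k = 6^k and g has coefficients g_k = 5^k, so the Hadamard product has coefficient (f*g)_k = 6^k * 5^k = 30^k.
For k = 4: 30^4 = 810000.

810000


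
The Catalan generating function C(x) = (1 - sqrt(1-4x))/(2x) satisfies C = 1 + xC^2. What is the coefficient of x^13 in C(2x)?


Substituting x -> 2x scales the n-th coefficient by 2^n, so [x^13] C(2x) = 2^13 * C_13.
C_13 = C(2*13, 13)/(14) = 10400600/14 = 742900.
So 2^13 * 742900 = 8192 * 742900 = 6085836800.

6085836800


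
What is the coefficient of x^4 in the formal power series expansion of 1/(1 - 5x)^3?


The general identity 1/(1 - c x)^r = sum_{k>=0} c^k C(k + r - 1, r - 1) x^k follows by substituting y = c x into 1/(1 - y)^r = sum_{k>=0} C(k + r - 1, r - 1) y^k.
For c = 5, r = 3, k = 4:
5^4 * C(6, 2) = 625 * 15 = 9375.

9375


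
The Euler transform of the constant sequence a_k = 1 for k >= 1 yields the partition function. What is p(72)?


The Euler transform converts the sequence a_k = 1 into the number of integer partitions.
Using the recurrence or dynamic programming:
p(72) = 5392783

5392783


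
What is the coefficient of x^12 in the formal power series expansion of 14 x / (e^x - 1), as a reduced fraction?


The exponential generating function for Bernoulli numbers is
x / (e^x - 1) = sum_{k>=0} B_k x^k / k!.
So the coefficient of x^12 in 14 x / (e^x - 1) is 14 B_12 / 12!.
Computing: B_12 = -691/2730, 12! = 479001600, giving
14 * -691/2730 / 479001600 = -691/93405312000.

-691/93405312000


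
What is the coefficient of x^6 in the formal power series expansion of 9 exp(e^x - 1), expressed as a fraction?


exp(e^x - 1) is the exponential generating function for the Bell numbers Bell_k: exp(e^x - 1) = sum_{k>=0} Bell_k x^k / k!.
So the coefficient of x^6 in 9 exp(e^x - 1) is 9 Bell_6 / 6!.
Computing: Bell_6 = 203 and 6! = 720, giving
9 * 203/720 = 203/80.

203/80


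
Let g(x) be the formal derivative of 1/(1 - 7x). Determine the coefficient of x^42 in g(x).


Differentiate termwise: d/dx sum_{k>=0} 7^k x^k = sum_{k>=1} k 7^k x^(k-1) = sum_{j>=0} (j+1) 7^(j+1) x^j.
Equivalently, d/dx [1/(1 - 7x)] = 7/(1 - 7x)^2.
For j = 42: 43 * 7^43 = 43 * 2183814375991796599109312252753832343 = 93904018167647253761700426868414790749.

93904018167647253761700426868414790749


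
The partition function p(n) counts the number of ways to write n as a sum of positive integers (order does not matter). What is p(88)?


Using the generating function prod_{k>=1} 1/(1-x^k), we compute p(88).
By dynamic programming over parts 1 through 88:
p(88) = 44108109

44108109


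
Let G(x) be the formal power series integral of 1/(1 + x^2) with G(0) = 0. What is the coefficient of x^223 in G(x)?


1/(1 + x^2) = sum_{j>=0} (-1)^j x^(2j). Integrating termwise with G(0) = 0:
G(x) = sum_{j>=0} (-1)^j x^(2j+1) / (2j+1) = arctan(x).
Only odd powers are nonzero. For x^223 write 223 = 2*111 + 1, giving
(-1)^111 / 223 = -1/223 = -1/223.

-1/223


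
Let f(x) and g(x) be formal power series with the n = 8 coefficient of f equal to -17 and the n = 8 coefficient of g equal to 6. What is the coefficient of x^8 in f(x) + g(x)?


Addition of formal power series is termwise.
The coefficient of x^8 in f + g = -17 + 6
= -11

-11


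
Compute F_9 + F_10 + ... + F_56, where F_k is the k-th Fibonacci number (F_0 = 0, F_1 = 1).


Use the identity sum_{k=0}^{N} F_k = F_{N+2} - 1 (which follows from F_{k+2} - F_{k+1} = F_k). Then
sum_{k=9}^{56} F_k = (F_{58} - 1) - (F_{10} - 1) = F_{58} - F_{10}.
Computing: F_{58} = 591286729879, F_{10} = 55, so
Sum = 591286729879 - 55 = 591286729824.

591286729824


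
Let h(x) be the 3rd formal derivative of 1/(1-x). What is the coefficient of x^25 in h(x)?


Differentiating 3 times: d^3/dx^3 [1/(1-x)] = 3!/(1-x)^4.
The expansion 1/(1-x)^4 = sum_{k>=0} C(k+3, 3) x^k, so the coefficient of x^n in 3!/(1-x)^4 is 3! * C(n+3, 3).
For n = 25: 6 * C(28, 3) = 6 * 3276 = 19656

19656


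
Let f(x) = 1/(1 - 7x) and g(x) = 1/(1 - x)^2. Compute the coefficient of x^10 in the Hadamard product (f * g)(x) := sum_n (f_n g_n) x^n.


f has coefficients f_k = 7^k. For g = 1/(1 - x)^2 the coefficient is g_k = C(k + 1, 1) = k + 1. The Hadamard coefficient is (f * g)_k = 7^k * (k + 1).
For k = 10: 7^10 * 11 = 282475249 * 11 = 3107227739.

3107227739


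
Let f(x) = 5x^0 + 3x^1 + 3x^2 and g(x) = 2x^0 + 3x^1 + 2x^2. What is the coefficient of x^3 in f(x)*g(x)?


Cauchy product at x^3:
3*2 + 3*3
= 15

15


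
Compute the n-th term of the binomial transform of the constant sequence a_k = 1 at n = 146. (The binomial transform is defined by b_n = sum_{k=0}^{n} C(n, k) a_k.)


With a_k = 1 for all k, b_n = sum_{k=0}^{n} C(n, k) = 2^n by the binomial theorem.
For n = 146: 2^146 = 89202980794122492566142873090593446023921664.

89202980794122492566142873090593446023921664


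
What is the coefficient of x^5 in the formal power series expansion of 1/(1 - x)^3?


The expansion 1/(1 - x)^r = sum_{k>=0} C(k + r - 1, r - 1) x^k follows from the multiset / negative-binomial theorem (or from repeated differentiation of the geometric series).
For r = 3 and k = 5:
C(7, 2) = 5040 / (2 * 120) = 21.

21


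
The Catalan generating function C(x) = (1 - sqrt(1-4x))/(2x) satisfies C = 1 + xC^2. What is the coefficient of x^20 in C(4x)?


Substituting x -> 4x scales the n-th coefficient by 4^n, so [x^20] C(4x) = 4^20 * C_20.
C_20 = C(2*20, 20)/(21) = 137846528820/21 = 6564120420.
So 4^20 * 6564120420 = 1099511627776 * 6564120420 = 7217326727911880785920.

7217326727911880785920


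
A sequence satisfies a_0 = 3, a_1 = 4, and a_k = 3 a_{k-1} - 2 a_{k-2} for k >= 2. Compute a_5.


The characteristic equation is t^2 - 3 t + 2 = 0, with roots r_1 = 2 and r_2 = 1 (so c_1 = r_1 + r_2, c_2 = -r_1 r_2 as required).
One can use the closed form a_n = A r_1^n + B r_2^n, but direct iteration is more reliable:
a_0 = 3, a_1 = 4, a_2 = 6, a_3 = 10, a_4 = 18, a_5 = 34.
So a_5 = 34.

34


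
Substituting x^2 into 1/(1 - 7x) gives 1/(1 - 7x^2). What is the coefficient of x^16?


The coefficient of x^(2m) in 1/(1 - 7x^2) is 7^m.
With n = 16 = 2*8, the coefficient is 7^8 = 5764801.

5764801


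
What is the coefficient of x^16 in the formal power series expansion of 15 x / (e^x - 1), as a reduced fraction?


The exponential generating function for Bernoulli numbers is
x / (e^x - 1) = sum_{k>=0} B_k x^k / k!.
So the coefficient of x^16 in 15 x / (e^x - 1) is 15 B_16 / 16!.
Computing: B_16 = -3617/510, 16! = 20922789888000, giving
15 * -3617/510 / 20922789888000 = -3617/711374856192000.

-3617/711374856192000


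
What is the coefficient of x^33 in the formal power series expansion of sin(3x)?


The Maclaurin series is sin(t) = sum_{k>=0} (-1)^k t^(2k+1) / (2k+1)!, so substituting t = 3x, only odd powers of x are nonzero, with coefficient of x^(2k+1) equal to (-1)^k 3^(2k+1) / (2k+1)!.
Write 33 = 2*16 + 1, giving the coefficient (-1)^16 * 3^33 / 33! = 5559060566555523/8683317618811886495518194401280000000 = 387420489/605155334745140274135040000000.

387420489/605155334745140274135040000000


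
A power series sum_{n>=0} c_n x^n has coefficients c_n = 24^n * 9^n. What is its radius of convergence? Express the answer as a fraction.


By the root test (Cauchy-Hadamard), the radius is R = 1 / limsup_n |c_n|^(1/n).
Here |c_n|^(1/n) = (24^n * 9^n)^(1/n) = 24 * 9 = 216 for all n.
So R = 1/216 = 1/216.

1/216


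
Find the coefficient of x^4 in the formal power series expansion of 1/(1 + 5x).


Write 1/(1 + c x) = 1/(1 - (-c) x) and apply the geometric-series identity
1/(1 - y) = sum_{k>=0} y^k to get 1/(1 + c x) = sum_{k>=0} (-c)^k x^k.
So the coefficient of x^k is (-c)^k = (-1)^k * c^k.
Here c = 5 and k = 4:
(-5)^4 = 1 * 625 = 625

625


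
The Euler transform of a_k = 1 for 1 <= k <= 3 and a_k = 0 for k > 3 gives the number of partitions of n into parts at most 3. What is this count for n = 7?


Partitions of 7 into parts at most 3:
Using generating function (1-x)^(-1)(1-x^2)^(-1)(1-x^3)^(-1),
the coefficient of x^7 = 8

8


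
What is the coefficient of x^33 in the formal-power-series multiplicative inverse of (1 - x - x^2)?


Let the inverse be f(x) = sum_{k>=0} a_k x^k. From f(x) * (1 - x - x^2) = 1 and matching coefficients:
 x^0: a_0 = 1.
 x^1: a_1 - a_0 = 0, so a_1 = 1.
 x^k (k >= 2): a_k - a_{k-1} - a_{k-2} = 0, i.e. a_k = a_{k-1} + a_{k-2}.
This is the Fibonacci-type recurrence shifted so that a_0 = a_1 = 1.
Iterating: a_0=1, a_1=1, a_2=2, a_3=3, a_4=5, a_5=8, a_6=13, a_7=21, a_8=34, a_9=55, ...
a_33 = 5702887.

5702887


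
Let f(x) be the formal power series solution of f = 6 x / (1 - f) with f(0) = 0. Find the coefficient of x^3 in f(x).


Apply Lagrange inversion: f = 6 x * phi(f) with phi(t) = 1/(1 - t), so
[x^n] f = 6^n * (1/n) [t^(n-1)] phi(t)^n = 6^n * (1/n) [t^(n-1)] (1 - t)^(-n) = 6^n * (1/n) C(2n - 2, n - 1) = 6^n * C_{n-1}.
For n = 3: C_2 = C(4, 2) / 3 = 6/3 = 2.
With the 6^3 = 216 factor, the coefficient is 216 * 2 = 432.

432


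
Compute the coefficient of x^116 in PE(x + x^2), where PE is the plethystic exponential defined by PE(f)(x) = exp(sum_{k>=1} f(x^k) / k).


With f(x) = x + x^2, the exponent is sum_{k>=1} (x^k + x^(2k)) / k = -ln(1 - x) - ln(1 - x^2). Exponentiating:
PE(x + x^2) = 1 / ((1 - x)(1 - x^2)).
This is the generating function for partitions of n into parts of size 1 or 2. The number of 2's can be any j in 0..58, and the rest are 1's, so
[x^116] = floor(116/2) + 1 = 59.

59


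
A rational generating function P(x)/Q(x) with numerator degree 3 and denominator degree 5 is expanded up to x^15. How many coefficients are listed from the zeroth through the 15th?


Expanding up to x^15 gives the coefficients for x^0, x^1, ..., x^15.
That is 15 + 1 = 16 coefficients in total.

16


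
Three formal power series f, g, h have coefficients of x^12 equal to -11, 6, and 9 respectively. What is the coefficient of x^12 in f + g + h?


Series addition is componentwise:
-11 + 6 + 9
= 4

4


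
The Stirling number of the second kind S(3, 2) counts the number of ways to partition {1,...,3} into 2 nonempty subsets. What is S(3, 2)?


Using the explicit formula S(n,k) = (1/k!) sum_{j=0}^{k} (-1)^(k-j) C(k,j) j^n:
S(3, 2) = 3
Equivalently, S(n,k) is n! times the coefficient of x^n in the EGF (e^x - 1)^k / k!.

3


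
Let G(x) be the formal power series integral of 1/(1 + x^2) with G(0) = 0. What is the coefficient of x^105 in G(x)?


1/(1 + x^2) = sum_{j>=0} (-1)^j x^(2j). Integrating termwise with G(0) = 0:
G(x) = sum_{j>=0} (-1)^j x^(2j+1) / (2j+1) = arctan(x).
Only odd powers are nonzero. For x^105 write 105 = 2*52 + 1, giving
(-1)^52 / 105 = 1/105 = 1/105.

1/105


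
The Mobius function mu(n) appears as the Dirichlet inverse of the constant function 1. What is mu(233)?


233 = 233 (all distinct primes).
mu(233) = (-1)^1 = -1

-1


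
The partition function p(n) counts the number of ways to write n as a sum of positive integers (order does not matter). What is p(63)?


Using the generating function prod_{k>=1} 1/(1-x^k), we compute p(63).
By dynamic programming over parts 1 through 63:
p(63) = 1505499

1505499


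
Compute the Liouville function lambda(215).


The Liouville function is lambda(k) = (-1)^Omega(k), where Omega(k) counts the prime factors of k with multiplicity.
Factoring: 215 = 5 * 43, so Omega(215) = 2.
lambda(215) = (-1)^2 = 1.

1


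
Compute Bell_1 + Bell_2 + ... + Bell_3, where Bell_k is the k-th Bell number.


Recall Bell_k counts set partitions of a k-set (with Bell_0 = 1 by convention).
Bell_1 through Bell_3: 1, 2, 5
Sum = 1 + 2 + 5 = 8.

8


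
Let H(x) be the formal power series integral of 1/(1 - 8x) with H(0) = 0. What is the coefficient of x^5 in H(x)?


1/(1 - 8x) = sum_{k>=0} 8^k x^k. Integrating termwise with H(0) = 0:
H(x) = sum_{k>=0} 8^k x^(k+1) / (k+1) = sum_{m>=1} 8^(m-1) x^m / m.
For m = 5: 8^4/5 = 4096/5 = 4096/5.

4096/5


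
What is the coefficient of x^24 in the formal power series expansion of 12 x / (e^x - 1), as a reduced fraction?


The exponential generating function for Bernoulli numbers is
x / (e^x - 1) = sum_{k>=0} B_k x^k / k!.
So the coefficient of x^24 in 12 x / (e^x - 1) is 12 B_24 / 24!.
Computing: B_24 = -236364091/2730, 24! = 620448401733239439360000, giving
12 * -236364091/2730 / 620448401733239439360000 = -236364091/141152011394311972454400000.

-236364091/141152011394311972454400000


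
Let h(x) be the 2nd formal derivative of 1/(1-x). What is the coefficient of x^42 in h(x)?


Differentiating 2 times: d^2/dx^2 [1/(1-x)] = 2!/(1-x)^3.
The expansion 1/(1-x)^3 = sum_{k>=0} C(k+2, 2) x^k, so the coefficient of x^n in 2!/(1-x)^3 is 2! * C(n+2, 2).
For n = 42: 2 * C(44, 2) = 2 * 946 = 1892

1892


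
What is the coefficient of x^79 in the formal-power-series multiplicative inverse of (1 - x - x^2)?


Let the inverse be f(x) = sum_{k>=0} a_k x^k. From f(x) * (1 - x - x^2) = 1 and matching coefficients:
 x^0: a_0 = 1.
 x^1: a_1 - a_0 = 0, so a_1 = 1.
 x^k (k >= 2): a_k - a_{k-1} - a_{k-2} = 0, i.e. a_k = a_{k-1} + a_{k-2}.
This is the Fibonacci-type recurrence shifted so that a_0 = a_1 = 1.
Iterating: a_0=1, a_1=1, a_2=2, a_3=3, a_4=5, a_5=8, a_6=13, a_7=21, a_8=34, a_9=55, ...
a_79 = 23416728348467685.

23416728348467685


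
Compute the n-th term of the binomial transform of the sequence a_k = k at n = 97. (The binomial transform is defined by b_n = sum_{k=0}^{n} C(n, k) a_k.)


With a_k = k, b_n = sum_{k=0}^{n} C(n, k) k. Using k * C(n, k) = n * C(n-1, k-1) gives b_n = n * sum_{k>=1} C(n-1, k-1) = n * 2^(n-1).
For n = 97: 97 * 2^96 = 97 * 79228162514264337593543950336 = 7685131763883640746573763182592.

7685131763883640746573763182592


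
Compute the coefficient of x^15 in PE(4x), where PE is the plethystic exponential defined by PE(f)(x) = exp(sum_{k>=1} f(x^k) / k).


With f(x) = 4x, the exponent is sum_{k>=1} 4 x^k / k = 4 * (-ln(1 - x)). Exponentiating:
PE(4x) = exp(-4 ln(1 - x)) = 1/(1 - x)^4.
By the negative binomial expansion, [x^n] 1/(1 - x)^4 = C(n + 3, 3).
For n = 15: C(18, 3) = 816.

816


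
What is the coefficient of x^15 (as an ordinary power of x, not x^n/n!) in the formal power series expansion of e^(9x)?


The exponential series is e^y = sum_{k>=0} y^k / k!. Substituting y = 9x gives
e^(9x) = sum_{k>=0} 9^k x^k / k!.
So the coefficient of x^n is a^n/n! with a = 9, n = 15:
9^15 / 15! = 205891132094649/1307674368000 = 282429536481/1793792000

282429536481/1793792000


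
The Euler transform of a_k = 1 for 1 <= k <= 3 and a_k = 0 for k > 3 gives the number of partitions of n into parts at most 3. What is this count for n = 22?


Partitions of 22 into parts at most 3:
Using generating function (1-x)^(-1)(1-x^2)^(-1)(1-x^3)^(-1),
the coefficient of x^22 = 52

52


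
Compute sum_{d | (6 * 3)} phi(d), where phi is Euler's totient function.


First, 6 * 3 = 18. One classical identity is sum_{d | n} phi(d) = n (each k in [1, n] has a unique gcd with n, and among the k's with gcd(k, n) = n/d there are phi(d) of them). So the sum equals 18. We also verify directly:
Divisors of 18: 1, 2, 3, 6, 9, 18.
phi values: 1, 1, 2, 2, 6, 6.
Sum = 18.

18


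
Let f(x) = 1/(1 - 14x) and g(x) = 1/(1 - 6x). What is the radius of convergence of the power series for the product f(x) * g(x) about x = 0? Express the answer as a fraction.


The radius of 1/(1 - 14x) is 1/14 (nearest singularity at x = 1/14), and the radius of 1/(1 - 6x) is 1/6.
The product f(x)*g(x) = 1/((1 - 14x)(1 - 6x)) has singularities at both 1/14 and 1/6, so its radius of convergence is the distance to the nearest one:
min(1/14, 1/6) = 1/14.

1/14


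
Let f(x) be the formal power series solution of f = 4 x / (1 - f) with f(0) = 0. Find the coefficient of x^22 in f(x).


Apply Lagrange inversion: f = 4 x * phi(f) with phi(t) = 1/(1 - t), so
[x^n] f = 4^n * (1/n) [t^(n-1)] phi(t)^n = 4^n * (1/n) [t^(n-1)] (1 - t)^(-n) = 4^n * (1/n) C(2n - 2, n - 1) = 4^n * C_{n-1}.
For n = 22: C_21 = C(42, 21) / 22 = 538257874440/22 = 24466267020.
With the 4^22 = 17592186044416 factor, the coefficient is 17592186044416 * 24466267020 = 430415121228199435960320.

430415121228199435960320


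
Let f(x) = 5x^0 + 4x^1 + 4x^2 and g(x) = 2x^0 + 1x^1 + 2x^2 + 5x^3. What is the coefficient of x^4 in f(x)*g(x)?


Cauchy product at x^4:
4*5 + 4*2
= 28

28


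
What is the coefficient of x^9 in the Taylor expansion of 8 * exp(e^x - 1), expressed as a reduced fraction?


exp(e^x - 1) = sum_{k>=0} Bell_k x^k / k!, where Bell_k is the k-th Bell number.
So the coefficient of x^9 is 8 * Bell_9 / 9!.
Computing: Bell_9 = 21147 and 9! = 362880, giving
8 * 21147/362880 = 1007/2160.

1007/2160


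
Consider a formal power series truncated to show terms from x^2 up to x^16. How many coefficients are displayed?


From x^2 to x^16 inclusive, the count is 16 - 2 + 1 = 15.

15


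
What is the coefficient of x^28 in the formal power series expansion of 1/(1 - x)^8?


The negative binomial / multiset identity is
1/(1 - x)^r = sum_{k>=0} C(k + r - 1, r - 1) x^k.
Here r = 8 and k = 28, so the coefficient is
C(28 + 7, 7) = C(35, 7)
= 6724520

6724520


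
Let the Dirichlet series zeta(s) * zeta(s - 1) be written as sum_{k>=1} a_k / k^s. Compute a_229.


Convolution gives a_k = sum_{d | k} d * 1 = sum_{d | k} d = sigma(k), the sum of positive divisors of k.
For k = 229, the divisors are 1, 229, so
sigma(229) = 1 + 229 = 230.

230


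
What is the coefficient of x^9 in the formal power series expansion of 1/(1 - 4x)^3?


The general identity 1/(1 - c x)^r = sum_{k>=0} c^k C(k + r - 1, r - 1) x^k follows by substituting y = c x into 1/(1 - y)^r = sum_{k>=0} C(k + r - 1, r - 1) y^k.
For c = 4, r = 3, k = 9:
4^9 * C(11, 2) = 262144 * 55 = 14417920.

14417920


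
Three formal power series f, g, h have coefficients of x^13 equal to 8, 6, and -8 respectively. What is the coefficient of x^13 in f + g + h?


Series addition is componentwise:
8 + 6 + -8
= 6

6


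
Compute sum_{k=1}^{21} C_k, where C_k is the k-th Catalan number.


C_1 through C_21: 1, 2, 5, 14, 42, 132, 429, 1430, 4862, 16796, 58786, 208012, 742900, 2674440, 9694845, 35357670, 129644790, 477638700, 1767263190, 6564120420, 24466267020
Sum = 1 + 2 + 5 + 14 + 42 + 132 + 429 + 1430 + 4862 + 16796 + 58786 + 208012 + 742900 + 2674440 + 9694845 + 35357670 + 129644790 + 477638700 + 1767263190 + 6564120420 + 24466267020
= 33453694486

33453694486


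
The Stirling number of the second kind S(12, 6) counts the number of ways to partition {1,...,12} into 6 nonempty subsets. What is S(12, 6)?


Using the explicit formula S(n,k) = (1/k!) sum_{j=0}^{k} (-1)^(k-j) C(k,j) j^n:
S(12, 6) = 1323652
Equivalently, S(n,k) is n! times the coefficient of x^n in the EGF (e^x - 1)^k / k!.

1323652


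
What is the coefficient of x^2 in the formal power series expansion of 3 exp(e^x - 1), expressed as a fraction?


exp(e^x - 1) is the exponential generating function for the Bell numbers Bell_k: exp(e^x - 1) = sum_{k>=0} Bell_k x^k / k!.
So the coefficient of x^2 in 3 exp(e^x - 1) is 3 Bell_2 / 2!.
Computing: Bell_2 = 2 and 2! = 2, giving
3 * 2/2 = 3.

3


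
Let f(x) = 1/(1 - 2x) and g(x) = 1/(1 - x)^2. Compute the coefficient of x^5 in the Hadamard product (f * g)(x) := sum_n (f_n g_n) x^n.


f has coefficients f_k = 2^k. For g = 1/(1 - x)^2 the coefficient is g_k = C(k + 1, 1) = k + 1. The Hadamard coefficient is (f * g)_k = 2^k * (k + 1).
For k = 5: 2^5 * 6 = 32 * 6 = 192.

192


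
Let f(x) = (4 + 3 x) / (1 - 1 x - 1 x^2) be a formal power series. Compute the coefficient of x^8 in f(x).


Write f(x) = sum_{k>=0} a_k x^k. Multiplying both sides by 1 - 1 x - 1 x^2 gives
(1 - 1 x - 1 x^2) sum_{k>=0} a_k x^k = 4 + 3 x.
Matching coefficients:
 x^0: a_0 = 4
 x^1: a_1 - 1 a_0 = 3  =>  a_1 = 1*4 + 3 = 7
 x^k (k >= 2): a_k = 1 a_{k-1} + 1 a_{k-2}.
Iterating: a_2 = 11, a_3 = 18, a_4 = 29, a_5 = 47, a_6 = 76, a_7 = 123, a_8 = 199.
So the coefficient of x^8 is 199.

199


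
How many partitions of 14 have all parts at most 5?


Using the generating function (1-x)^(-1)(1-x^2)^(-1)...(1-x^5)^(-1),
the coefficient of x^14 counts these restricted partitions.
Result = 70

70


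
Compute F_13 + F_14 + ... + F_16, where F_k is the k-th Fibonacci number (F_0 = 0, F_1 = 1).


Use the identity sum_{k=0}^{N} F_k = F_{N+2} - 1 (which follows from F_{k+2} - F_{k+1} = F_k). Then
sum_{k=13}^{16} F_k = (F_{18} - 1) - (F_{14} - 1) = F_{18} - F_{14}.
Computing: F_{18} = 2584, F_{14} = 377, so
Sum = 2584 - 377 = 2207.

2207


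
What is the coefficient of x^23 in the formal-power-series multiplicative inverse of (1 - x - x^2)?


Let the inverse be f(x) = sum_{k>=0} a_k x^k. From f(x) * (1 - x - x^2) = 1 and matching coefficients:
 x^0: a_0 = 1.
 x^1: a_1 - a_0 = 0, so a_1 = 1.
 x^k (k >= 2): a_k - a_{k-1} - a_{k-2} = 0, i.e. a_k = a_{k-1} + a_{k-2}.
This is the Fibonacci-type recurrence shifted so that a_0 = a_1 = 1.
Iterating: a_0=1, a_1=1, a_2=2, a_3=3, a_4=5, a_5=8, a_6=13, a_7=21, a_8=34, a_9=55, ...
a_23 = 46368.

46368


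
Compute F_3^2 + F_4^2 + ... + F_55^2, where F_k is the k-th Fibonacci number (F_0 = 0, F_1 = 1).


There is a standard identity sum_{k=0}^{N} F_k^2 = F_N * F_{N+1} (proved inductively from the telescoping relation F_k^2 = F_k F_{k+1} - F_{k-1} F_k). Then
sum_{k=3}^{55} F_k^2 = F_55 F_56 - F_2 F_3.
Computing: F_55 = 139583862445, F_56 = 225851433717, F_2 = 1, F_3 = 2.
Sum = 139583862445 * 225851433717 - 1 * 2 = 31525215456959763058063.

31525215456959763058063


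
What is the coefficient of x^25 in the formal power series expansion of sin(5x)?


The Maclaurin series is sin(t) = sum_{k>=0} (-1)^k t^(2k+1) / (2k+1)!, so substituting t = 5x, only odd powers of x are nonzero, with coefficient of x^(2k+1) equal to (-1)^k 5^(2k+1) / (2k+1)!.
Write 25 = 2*12 + 1, giving the coefficient (-1)^12 * 5^25 / 25! = 298023223876953125/15511210043330985984000000 = 19073486328125/992717442773183102976.

19073486328125/992717442773183102976


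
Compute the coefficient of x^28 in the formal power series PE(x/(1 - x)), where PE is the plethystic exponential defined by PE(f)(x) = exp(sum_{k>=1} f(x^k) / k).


For f(x) = x/(1 - x) we have
sum_{k>=1} f(x^k) / k = sum_{k>=1} (1/k) * x^k / (1 - x^k) = sum_{k, m >= 1} x^(k m) / k,
which after exponentiating simplifies to
PE(x/(1 - x)) = prod_{k>=1} 1 / (1 - x^k).
This is the generating function for the partition function p(n), so the coefficient of x^28 is p(28).
Computing p(28) by dynamic programming over parts 1, 2, ..., 28: p(28) = 3718.

3718


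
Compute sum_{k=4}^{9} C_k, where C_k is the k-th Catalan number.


C_4 through C_9: 14, 42, 132, 429, 1430, 4862
Sum = 14 + 42 + 132 + 429 + 1430 + 4862
= 6909

6909


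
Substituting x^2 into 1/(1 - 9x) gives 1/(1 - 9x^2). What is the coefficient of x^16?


The coefficient of x^(2m) in 1/(1 - 9x^2) is 9^m.
With n = 16 = 2*8, the coefficient is 9^8 = 43046721.

43046721


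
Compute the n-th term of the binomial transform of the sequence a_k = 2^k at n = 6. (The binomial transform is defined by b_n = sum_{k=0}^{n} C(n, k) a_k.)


With a_k = 2^k, b_n = sum_{k=0}^{n} C(n, k) 2^k = (1 + 2)^n by the binomial theorem.
For n = 6: (1 + 2)^6 = 3^6 = 729.

729


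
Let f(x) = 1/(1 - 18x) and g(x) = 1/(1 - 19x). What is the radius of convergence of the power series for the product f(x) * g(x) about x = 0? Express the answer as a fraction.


The radius of 1/(1 - 18x) is 1/18 (nearest singularity at x = 1/18), and the radius of 1/(1 - 19x) is 1/19.
The product f(x)*g(x) = 1/((1 - 18x)(1 - 19x)) has singularities at both 1/18 and 1/19, so its radius of convergence is the distance to the nearest one:
min(1/18, 1/19) = 1/19.

1/19


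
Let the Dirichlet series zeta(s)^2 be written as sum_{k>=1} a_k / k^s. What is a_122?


The Dirichlet convolution of the constant function 1 with itself gives (1 * 1)(k) = sum_{d | k} 1 = d(k), the number of positive divisors of k.
Since zeta(s) = sum_{k>=1} 1/k^s, we have zeta(s)^2 = sum_{k>=1} d(k)/k^s, so a_k = d(k).
For k = 122: the divisors are 1, 2, 61, 122.
Count = 4.

4


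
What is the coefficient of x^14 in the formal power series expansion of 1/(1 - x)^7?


The expansion 1/(1 - x)^r = sum_{k>=0} C(k + r - 1, r - 1) x^k follows from the multiset / negative-binomial theorem (or from repeated differentiation of the geometric series).
For r = 7 and k = 14:
C(20, 6) = 2432902008176640000 / (720 * 87178291200) = 38760.

38760


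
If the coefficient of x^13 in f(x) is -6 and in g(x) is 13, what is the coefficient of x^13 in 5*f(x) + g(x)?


Scalar multiplication scales coefficients: 5 * -6 = -30.
Then add the g coefficient: -30 + 13
= -17

-17


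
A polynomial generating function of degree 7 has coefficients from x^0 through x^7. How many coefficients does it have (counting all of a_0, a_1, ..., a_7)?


A polynomial of degree 7 takes the form a_0 + a_1 x + ... + a_7 x^7.
The number of coefficients is 7 + 1 = 8.

8


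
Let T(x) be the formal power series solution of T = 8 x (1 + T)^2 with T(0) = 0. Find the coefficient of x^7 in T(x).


Apply the Lagrange inversion formula: if T = 8 x * phi(T) with phi(t) = (1 + t)^2, then [x^n] T = 8^n * (1/n) [t^(n-1)] phi(t)^n = 8^n * (1/n) [t^(n-1)] (1 + t)^(2n) = 8^n * (1/n) C(2n, n-1).
Using the identity C(2n, n-1) = C(2n, n) * n / (n+1), the unscaled factor equals C(2n, n) / (n+1) = C_n, the n-th Catalan number.
For n = 7: C_7 = C(14, 7) / 8 = 3432/8 = 429.
With the 8^7 = 2097152 factor, the coefficient is 2097152 * 429 = 899678208.

899678208


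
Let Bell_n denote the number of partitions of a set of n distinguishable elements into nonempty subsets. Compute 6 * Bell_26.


Bell_26 can be computed from the Bell triangle or from Dobinski's identity Bell_n = (1/e) * sum_{k>=0} k^n / k!.
Computing Bell_26 = 49631246523618756274.
Then 6 * 49631246523618756274 = 297787479141712537644.

297787479141712537644


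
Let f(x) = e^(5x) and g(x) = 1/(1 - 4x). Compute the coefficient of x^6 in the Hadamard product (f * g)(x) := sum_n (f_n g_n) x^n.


Expanding: f_k = 5^k/k! (from e^(5x)) and g_k = 4^k (from 1/(1 - 4x)). So the Hadamard coefficient (f * g)_k = 5^k 4^k / k! = (20)^k / k!.
For k = 6: 20^6/6! = 64000000/720 = 800000/9.

800000/9


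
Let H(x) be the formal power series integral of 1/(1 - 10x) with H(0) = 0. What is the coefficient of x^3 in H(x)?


1/(1 - 10x) = sum_{k>=0} 10^k x^k. Integrating termwise with H(0) = 0:
H(x) = sum_{k>=0} 10^k x^(k+1) / (k+1) = sum_{m>=1} 10^(m-1) x^m / m.
For m = 3: 10^2/3 = 100/3 = 100/3.

100/3


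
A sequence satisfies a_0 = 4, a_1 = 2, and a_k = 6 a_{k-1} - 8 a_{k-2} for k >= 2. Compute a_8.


The characteristic equation is t^2 - 6 t + 8 = 0, with roots r_1 = 4 and r_2 = 2 (so c_1 = r_1 + r_2, c_2 = -r_1 r_2 as required).
One can use the closed form a_n = A r_1^n + B r_2^n, but direct iteration is more reliable:
a_0 = 4, a_1 = 2, a_2 = -20, a_3 = -136, a_4 = -656, a_5 = -2848, a_6 = -11840, a_7 = -48256, a_8 = -194816.
So a_8 = -194816.

-194816


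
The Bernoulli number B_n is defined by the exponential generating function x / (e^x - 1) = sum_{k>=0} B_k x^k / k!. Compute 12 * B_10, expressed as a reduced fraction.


Bernoulli numbers can also be computed recursively via B_0 = 1 and sum_{j=0}^{m} C(m+1, j) B_j = 0 for m >= 1. Odd-index Bernoulli numbers vanish for k >= 3.
Computing B_10 = 5/66, so 12 * B_10 = 12 * 5/66 = 10/11.

10/11


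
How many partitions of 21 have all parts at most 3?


Using the generating function (1-x)^(-1)(1-x^2)^(-1)(1-x^3)^(-1),
the coefficient of x^21 counts these restricted partitions.
Result = 48

48


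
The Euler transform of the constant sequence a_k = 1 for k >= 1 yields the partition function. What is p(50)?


The Euler transform converts the sequence a_k = 1 into the number of integer partitions.
Using the recurrence or dynamic programming:
p(50) = 204226

204226


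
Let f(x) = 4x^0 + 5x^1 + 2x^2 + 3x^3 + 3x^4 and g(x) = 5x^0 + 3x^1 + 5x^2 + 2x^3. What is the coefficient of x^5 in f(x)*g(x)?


Cauchy product at x^5:
2*2 + 3*5 + 3*3
= 28

28


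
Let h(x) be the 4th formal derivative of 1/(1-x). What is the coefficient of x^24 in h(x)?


Differentiating 4 times: d^4/dx^4 [1/(1-x)] = 4!/(1-x)^5.
The expansion 1/(1-x)^5 = sum_{k>=0} C(k+4, 4) x^k, so the coefficient of x^n in 4!/(1-x)^5 is 4! * C(n+4, 4).
For n = 24: 24 * C(28, 4) = 24 * 20475 = 491400

491400


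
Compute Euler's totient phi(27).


phi(n) counts integers in [1, n] coprime to n. Using the multiplicative formula phi(n) = n * prod_{p | n} (1 - 1/p):
27 = 3^3, so
phi(27) = 27 * (1 - 1/3) = 18.

18


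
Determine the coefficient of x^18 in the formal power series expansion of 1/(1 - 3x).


The geometric series identity gives 1/(1 - c x) = sum_{k>=0} c^k x^k, so the coefficient of x^k is c^k.
Here c = 3 and k = 18.
Computing: 3^18 = 387420489

387420489


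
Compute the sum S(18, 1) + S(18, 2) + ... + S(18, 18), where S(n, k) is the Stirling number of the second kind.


By definition, S(n, k) counts partitions of an n-set into exactly k nonempty blocks.
Computing row n = 18 for k = 1..18:
S(18, k): 1, 131071, 64439010, 2798806985, 28958095545, 110687251039, 197462483400, 189036065010, 106175395755, 37112163803, 8391004908, 1256328866, 125854638, 8408778, 367200, 9996, 153, 1
Sum = 682076806159. (This equals Bell_18 since the sum runs over all k.)

682076806159


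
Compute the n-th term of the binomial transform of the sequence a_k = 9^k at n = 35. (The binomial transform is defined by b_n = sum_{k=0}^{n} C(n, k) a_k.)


With a_k = 9^k, b_n = sum_{k=0}^{n} C(n, k) 9^k = (1 + 9)^n by the binomial theorem.
For n = 35: (1 + 9)^35 = 10^35 = 100000000000000000000000000000000000.

100000000000000000000000000000000000


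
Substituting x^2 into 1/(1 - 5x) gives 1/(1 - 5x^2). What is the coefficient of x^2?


The coefficient of x^(2m) in 1/(1 - 5x^2) is 5^m.
With n = 2 = 2*1, the coefficient is 5^1 = 5.

5


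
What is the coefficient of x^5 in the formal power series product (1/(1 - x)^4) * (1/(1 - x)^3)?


Combine the factors: (1/(1 - x)^4) * (1/(1 - x)^3) = 1/(1 - x)^7.
Then use 1/(1 - x)^r = sum_{k>=0} C(k + r - 1, r - 1) x^k with r = 7 and k = 5:
C(11, 6) = 462.

462


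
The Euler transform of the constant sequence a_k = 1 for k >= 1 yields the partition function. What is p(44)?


The Euler transform converts the sequence a_k = 1 into the number of integer partitions.
Using the recurrence or dynamic programming:
p(44) = 75175

75175


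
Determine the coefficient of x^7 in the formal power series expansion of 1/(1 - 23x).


The geometric series identity gives 1/(1 - c x) = sum_{k>=0} c^k x^k, so the coefficient of x^k is c^k.
Here c = 23 and k = 7.
Computing: 23^7 = 3404825447

3404825447


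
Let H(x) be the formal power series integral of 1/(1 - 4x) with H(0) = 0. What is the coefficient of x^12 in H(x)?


1/(1 - 4x) = sum_{k>=0} 4^k x^k. Integrating termwise with H(0) = 0:
H(x) = sum_{k>=0} 4^k x^(k+1) / (k+1) = sum_{m>=1} 4^(m-1) x^m / m.
For m = 12: 4^11/12 = 4194304/12 = 1048576/3.

1048576/3


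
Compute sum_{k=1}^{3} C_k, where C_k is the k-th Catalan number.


C_1 through C_3: 1, 2, 5
Sum = 1 + 2 + 5
= 8

8


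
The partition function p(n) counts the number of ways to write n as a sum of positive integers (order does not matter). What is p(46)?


Using the generating function prod_{k>=1} 1/(1-x^k), we compute p(46).
By dynamic programming over parts 1 through 46:
p(46) = 105558

105558


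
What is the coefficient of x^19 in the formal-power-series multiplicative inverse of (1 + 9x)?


The inverse is 1/(1 + 9x). Apply the geometric identity 1/(1 - y) = sum_{k>=0} y^k with y = -9x:
1/(1 + 9x) = sum_{k>=0} (-9)^k x^k.
So the coefficient of x^19 is (-9)^19 = -1350851717672992089.

-1350851717672992089


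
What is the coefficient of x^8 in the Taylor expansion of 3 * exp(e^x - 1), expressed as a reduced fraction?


exp(e^x - 1) = sum_{k>=0} Bell_k x^k / k!, where Bell_k is the k-th Bell number.
So the coefficient of x^8 is 3 * Bell_8 / 8!.
Computing: Bell_8 = 4140 and 8! = 40320, giving
3 * 4140/40320 = 69/224.

69/224


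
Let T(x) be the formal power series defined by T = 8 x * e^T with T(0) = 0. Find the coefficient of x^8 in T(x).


Apply the Lagrange inversion formula: if T = 8 x * phi(T) with phi(t) = e^t, then
[x^n] T = 8^n * (1/n) [t^(n-1)] phi(t)^n = 8^n * (1/n) [t^(n-1)] e^(n t) = 8^n * (1/n) * n^(n-1) / (n-1)! = 8^n * n^(n-1) / n!.
When c = 1 this is the Cayley count of rooted labeled trees on n vertices, divided by n!.
For n = 8: 8^8 * 8^7 / 8! = 16777216 * 2097152/40320 = 274877906944/315.

274877906944/315


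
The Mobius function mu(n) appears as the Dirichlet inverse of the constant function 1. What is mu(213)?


213 = 3 * 71 (all distinct primes).
mu(213) = (-1)^2 = 1

1


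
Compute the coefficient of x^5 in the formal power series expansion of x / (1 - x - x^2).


Let f(x) = sum_{k>=0} a_k x^k. Multiplying f(x) * (1 - x - x^2) = x and matching coefficients gives a_0 = 0, a_1 = 1, and a_k = a_{k-1} + a_{k-2} for k >= 2. These are the Fibonacci numbers F_k.
Iterating from F_0 = 0, F_1 = 1:
F_0=0, F_1=1, F_2=1, F_3=2, F_4=3, F_5=5
F_5 = 5.

5


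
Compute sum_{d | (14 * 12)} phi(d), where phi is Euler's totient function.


First, 14 * 12 = 168. One classical identity is sum_{d | n} phi(d) = n (each k in [1, n] has a unique gcd with n, and among the k's with gcd(k, n) = n/d there are phi(d) of them). So the sum equals 168. We also verify directly:
Divisors of 168: 1, 2, 3, 4, 6, 7, 8, 12, 14, 21, 24, 28, 42, 56, 84, 168.
phi values: 1, 1, 2, 2, 2, 6, 4, 4, 6, 12, 8, 12, 12, 24, 24, 48.
Sum = 168.

168
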